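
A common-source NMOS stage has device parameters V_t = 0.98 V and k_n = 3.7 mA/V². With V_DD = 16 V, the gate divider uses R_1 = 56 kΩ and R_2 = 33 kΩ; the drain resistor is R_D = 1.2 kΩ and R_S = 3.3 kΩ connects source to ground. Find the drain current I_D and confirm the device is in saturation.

I_D ≈ 1.3 mA

V_G = V_DD·R_2/(R_1+R_2) = 16×33/89 = 5.93 V.
Assume saturation: I_D = (k_n/2)(V_GS − V_t)² with V_GS = V_G − I_D·R_S = 5.93 − 3.3·I_D.
Substituting gives 20.1·I_D² − 61.5·I_D + 45.4 = 0, with roots I_D = 1.25 or 1.8 mA.
The root I_D = 1.8 mA gives V_GS = -0.0063 V ≤ V_t, so take I_D = 1.25 mA.
Then V_GS = 1.8 V and V_DS = V_DD − I_D(R_D+R_S) = 16 − 1.25×4.5 = 10.4 V.
Saturation requires V_DS ≥ V_GS − V_t = 0.823 V; 10.4 ≥ 0.823 ✓.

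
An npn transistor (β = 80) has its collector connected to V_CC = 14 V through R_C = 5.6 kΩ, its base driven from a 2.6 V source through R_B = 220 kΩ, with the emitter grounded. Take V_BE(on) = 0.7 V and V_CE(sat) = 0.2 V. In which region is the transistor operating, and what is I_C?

Assume active. Base-emitter loop: I_B = (V_BB − V_BE)/R_B = (2.6 − 0.7)/220 = 0.00864 mA.
I_C = β·I_B = 80×0.00864 = 0.691 mA.
V_CE = V_CC − I_C·R_C = 14 − 0.691×5.6 = 10.1 V > V_CE(sat), so the active-region assumption holds.

active; I_C ≈ 0.69 mA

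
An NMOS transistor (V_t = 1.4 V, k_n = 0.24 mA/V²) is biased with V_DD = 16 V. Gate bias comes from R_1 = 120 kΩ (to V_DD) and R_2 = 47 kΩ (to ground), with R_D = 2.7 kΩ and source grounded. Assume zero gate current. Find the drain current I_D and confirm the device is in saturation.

I_D ≈ 1.2 mA

V_G = V_DD·R_2/(R_1+R_2) = 16×47/167 = 4.5 V. With the source grounded, V_GS = V_G = 4.5 V.
Assume saturation: I_D = (k_n/2)(V_GS − V_t)² = (0.24/2)×(4.5 − 1.4)² = 0.12×3.1² = 1.16 mA.
V_DS = V_DD − I_D·R_D = 16 − 1.16×2.7 = 12.9 V.
Saturation requires V_DS ≥ V_GS − V_t = 3.1 V; 12.9 ≥ 3.1 ✓.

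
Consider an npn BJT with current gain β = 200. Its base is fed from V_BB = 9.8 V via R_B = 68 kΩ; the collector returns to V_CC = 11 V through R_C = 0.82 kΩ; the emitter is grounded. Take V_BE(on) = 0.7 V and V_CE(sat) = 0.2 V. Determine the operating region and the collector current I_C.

saturation; I_C ≈ 13 mA

Assume active: I_B = (9.8 − 0.7)/68 = 0.134 mA, giving I_C = β·I_B = 26.8 mA.
But then V_CE = 11 − 26.8×0.82 = -10.9 V < V_CE(sat) = 0.2 V — impossible in the active region.
So the transistor is saturated. With V_CE = 0.2 V, I_C = (V_CC − 0.2)/R_C = 10.8/0.82 = 13.2 mA.
Check: β·I_B = 26.8 mA > I_C = 13.2 mA, confirming saturation.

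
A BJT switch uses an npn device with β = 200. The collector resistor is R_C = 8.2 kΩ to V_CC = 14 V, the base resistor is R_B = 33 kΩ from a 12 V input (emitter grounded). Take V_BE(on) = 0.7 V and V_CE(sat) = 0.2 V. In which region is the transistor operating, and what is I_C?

Assume active: I_B = (12 − 0.7)/33 = 0.342 mA, giving I_C = β·I_B = 68.5 mA.
But then V_CE = 14 − 68.5×8.2 = -548 V < V_CE(sat) = 0.2 V — impossible in the active region.
So the transistor is saturated. With V_CE = 0.2 V, I_C = (V_CC − 0.2)/R_C = 13.8/8.2 = 1.68 mA.
Check: β·I_B = 68.5 mA > I_C = 1.68 mA, confirming saturation.

saturation; I_C ≈ 1.7 mA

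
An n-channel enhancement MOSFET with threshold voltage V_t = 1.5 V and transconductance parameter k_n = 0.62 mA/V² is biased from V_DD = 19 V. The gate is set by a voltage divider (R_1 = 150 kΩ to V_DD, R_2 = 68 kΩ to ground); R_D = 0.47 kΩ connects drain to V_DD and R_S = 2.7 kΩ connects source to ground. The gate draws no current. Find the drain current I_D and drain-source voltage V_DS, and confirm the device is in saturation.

V_G = V_DD·R_2/(R_1+R_2) = 19×68/218 = 5.93 V.
Assume saturation: I_D = (k_n/2)(V_GS − V_t)² with V_GS = V_G − I_D·R_S = 5.93 − 2.7·I_D.
Substituting gives 2.26·I_D² − 8.41·I_D + 6.07 = 0, with roots I_D = 0.981 or 2.74 mA.
The root I_D = 2.74 mA gives V_GS = -1.47 V ≤ V_t, so take I_D = 0.981 mA.
Then V_GS = 3.28 V and V_DS = V_DD − I_D(R_D+R_S) = 19 − 0.981×3.17 = 15.9 V.
Saturation requires V_DS ≥ V_GS − V_t = 1.78 V; 15.9 ≥ 1.78 ✓.

I_D ≈ 0.98 mA, V_DS ≈ 16 V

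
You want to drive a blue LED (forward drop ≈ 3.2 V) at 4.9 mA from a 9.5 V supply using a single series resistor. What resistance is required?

The resistor drops V_S − V_D = 9.5 − 3.2 = 6.3 V at 4.9 mA.
R = 6.3 V / 4.9 mA = 1.29 kΩ.

R ≈ 1.3 kΩ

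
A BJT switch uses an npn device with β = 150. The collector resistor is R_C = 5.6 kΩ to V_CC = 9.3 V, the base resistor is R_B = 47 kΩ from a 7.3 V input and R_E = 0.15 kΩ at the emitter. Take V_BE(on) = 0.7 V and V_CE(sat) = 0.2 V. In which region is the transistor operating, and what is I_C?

saturation; I_C ≈ 1.6 mA

Assume active: I_B = (7.3 − 0.7)/(47 + 151×0.15) = 0.0948 mA, I_C = β·I_B = 14.2 mA.
Then V_CE = 9.3 − 14.2×5.6 − 14.3×0.15 = -72.4 V < 0.2 V — the active assumption fails.
Re-solve with V_CE = 0.2 V. KCL at the emitter: V_E/R_E = (V_BB−0.7−V_E)/R_B + (V_CC−0.2−V_E)/R_C, giving V_E = 0.257 V.
I_C = (V_CC − 0.2 − V_E)/R_C = (9.1 − 0.257)/5.6 = 1.58 mA.
Check: I_B = (6.6 − 0.257)/47 = 0.135 mA, and β·I_B = 20.2 mA > I_C, confirming saturation.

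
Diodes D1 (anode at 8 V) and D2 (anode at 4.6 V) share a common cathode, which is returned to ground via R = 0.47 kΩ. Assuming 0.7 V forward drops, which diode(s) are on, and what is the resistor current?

Assume both conduct. Then node N would need to be at both 8−0.7 = 7.3 V and 4.6−0.7 = 3.9 V, which is impossible.
Assume only D1 conducts: V_N = 8 − 0.7 = 7.3 V, so I_R = 7.3/0.47 = 15.5 mA.
Check D2: its anode-to-cathode voltage is 4.6 − 7.3 = -2.7 V < 0.7 V, so it is off. The assumption is consistent.

Only D1 conducts; I_R ≈ 16 mA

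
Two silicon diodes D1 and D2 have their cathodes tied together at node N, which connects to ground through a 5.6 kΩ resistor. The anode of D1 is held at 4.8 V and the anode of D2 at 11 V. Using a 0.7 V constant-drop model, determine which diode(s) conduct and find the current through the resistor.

Assume both conduct. Then node N would need to be at both 4.8−0.7 = 4.1 V and 11−0.7 = 10.3 V, which is impossible.
Assume only D2 conducts: V_N = 11 − 0.7 = 10.3 V, so I_R = 10.3/5.6 = 1.84 mA.
Check D1: its anode-to-cathode voltage is 4.8 − 10.3 = -5.5 V < 0.7 V, so it is off. The assumption is consistent.

Only D2 conducts; I_R ≈ 1.8 mA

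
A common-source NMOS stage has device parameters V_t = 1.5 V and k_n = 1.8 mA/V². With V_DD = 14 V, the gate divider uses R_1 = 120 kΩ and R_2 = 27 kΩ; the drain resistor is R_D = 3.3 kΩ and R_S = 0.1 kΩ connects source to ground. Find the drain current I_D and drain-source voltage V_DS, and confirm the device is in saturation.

I_D ≈ 0.87 mA, V_DS ≈ 11 V

V_G = V_DD·R_2/(R_1+R_2) = 14×27/147 = 2.57 V.
Assume saturation: I_D = (k_n/2)(V_GS − V_t)² with V_GS = V_G − I_D·R_S = 2.57 − 0.1·I_D.
Substituting gives 0.009·I_D² − 1.19·I_D + 1.03 = 0, with roots I_D = 0.872 or 132 mA.
The root I_D = 132 mA gives V_GS = -10.6 V ≤ V_t, so take I_D = 0.872 mA.
Then V_GS = 2.48 V and V_DS = V_DD − I_D(R_D+R_S) = 14 − 0.872×3.4 = 11 V.
Saturation requires V_DS ≥ V_GS − V_t = 0.984 V; 11 ≥ 0.984 ✓.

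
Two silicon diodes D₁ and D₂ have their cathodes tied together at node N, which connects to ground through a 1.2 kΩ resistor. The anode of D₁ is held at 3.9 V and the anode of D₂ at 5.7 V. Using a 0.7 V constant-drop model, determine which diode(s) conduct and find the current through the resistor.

Assume both conduct. Then node N would need to be at both 3.9−0.7 = 3.2 V and 5.7−0.7 = 5 V, which is impossible.
Assume only D₂ conducts: V_N = 5.7 − 0.7 = 5 V, so I_R = 5/1.2 = 4.17 mA.
Check D₁: its anode-to-cathode voltage is 3.9 − 5 = -1.1 V < 0.7 V, so it is off. The assumption is consistent.

Only D₂ conducts; I_R ≈ 4.2 mA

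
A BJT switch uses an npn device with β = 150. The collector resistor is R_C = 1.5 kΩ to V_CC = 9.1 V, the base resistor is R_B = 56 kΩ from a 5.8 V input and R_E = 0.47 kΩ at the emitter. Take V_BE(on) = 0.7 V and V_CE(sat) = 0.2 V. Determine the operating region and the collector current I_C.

saturation; I_C ≈ 4.5 mA

Assume active: I_B = (5.8 − 0.7)/(56 + 151×0.47) = 0.0402 mA, I_C = β·I_B = 6.03 mA.
Then V_CE = 9.1 − 6.03×1.5 − 6.07×0.47 = -2.79 V < 0.2 V — the active assumption fails.
Re-solve with V_CE = 0.2 V. KCL at the emitter: V_E/R_E = (V_BB−0.7−V_E)/R_B + (V_CC−0.2−V_E)/R_C, giving V_E = 2.14 V.
I_C = (V_CC − 0.2 − V_E)/R_C = (8.9 − 2.14)/1.5 = 4.51 mA.
Check: I_B = (5.1 − 2.14)/56 = 0.0528 mA, and β·I_B = 7.92 mA > I_C, confirming saturation.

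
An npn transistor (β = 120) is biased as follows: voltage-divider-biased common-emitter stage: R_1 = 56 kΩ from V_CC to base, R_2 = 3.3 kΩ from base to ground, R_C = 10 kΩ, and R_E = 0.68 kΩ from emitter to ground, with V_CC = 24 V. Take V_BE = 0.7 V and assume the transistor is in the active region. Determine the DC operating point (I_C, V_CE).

I_C ≈ 0.89 mA, V_CE ≈ 14 V

Thevenize the base divider: V_Th = V_CC·R_2/(R_1+R_2) = 24×3.3/59.3 = 1.34 V, R_Th = R_1‖R_2 = 3.12 kΩ.
Base-emitter loop: V_Th = I_B·R_Th + V_BE + (β+1)I_B·R_E, so I_B = (1.34 − 0.7) / (3.12 + 121×0.68) = 0.00744 mA.
I_C = β·I_B = 120×0.00744 = 0.893 mA, and I_E = (β+1)I_B = 0.901 mA.
V_CE = V_CC − I_C·R_C − I_E·R_E = 24 − 0.893×10 − 0.901×0.68 = 14.5 V.
V_CE = 14.5 V > 0.2 V confirms active-region operation.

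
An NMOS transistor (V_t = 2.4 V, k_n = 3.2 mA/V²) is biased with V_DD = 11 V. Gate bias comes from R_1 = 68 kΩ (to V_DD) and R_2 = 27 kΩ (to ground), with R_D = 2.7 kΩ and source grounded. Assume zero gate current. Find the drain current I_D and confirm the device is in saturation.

I_D ≈ 0.84 mA

V_G = V_DD·R_2/(R_1+R_2) = 11×27/95 = 3.13 V. With the source grounded, V_GS = V_G = 3.13 V.
Assume saturation: I_D = (k_n/2)(V_GS − V_t)² = (3.2/2)×(3.13 − 2.4)² = 1.6×0.726² = 0.844 mA.
V_DS = V_DD − I_D·R_D = 11 − 0.844×2.7 = 8.72 V.
Saturation requires V_DS ≥ V_GS − V_t = 0.726 V; 8.72 ≥ 0.726 ✓.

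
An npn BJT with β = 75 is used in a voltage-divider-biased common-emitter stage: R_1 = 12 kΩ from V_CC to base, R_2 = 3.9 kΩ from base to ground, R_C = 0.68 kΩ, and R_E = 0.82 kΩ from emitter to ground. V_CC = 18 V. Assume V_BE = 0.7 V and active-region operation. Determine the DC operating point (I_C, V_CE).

I_C ≈ 4.3 mA, V_CE ≈ 12 V

Thevenize the base divider: V_Th = V_CC·R_2/(R_1+R_2) = 18×3.9/15.9 = 4.42 V, R_Th = R_1‖R_2 = 2.94 kΩ.
Base-emitter loop: V_Th = I_B·R_Th + V_BE + (β+1)I_B·R_E, so I_B = (4.42 − 0.7) / (2.94 + 76×0.82) = 0.0569 mA.
I_C = β·I_B = 75×0.0569 = 4.27 mA, and I_E = (β+1)I_B = 4.33 mA.
V_CE = V_CC − I_C·R_C − I_E·R_E = 18 − 4.27×0.68 − 4.33×0.82 = 11.5 V.
V_CE = 11.5 V > 0.2 V confirms active-region operation.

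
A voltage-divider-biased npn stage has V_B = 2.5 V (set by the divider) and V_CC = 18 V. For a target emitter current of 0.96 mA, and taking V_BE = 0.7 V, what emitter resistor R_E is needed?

V_E = V_B − V_BE = 2.5 − 0.7 = 1.8 V.
R_E = V_E / I_E = 1.8 / 0.96 = 1.88 kΩ.

R_E ≈ 1.9 kΩ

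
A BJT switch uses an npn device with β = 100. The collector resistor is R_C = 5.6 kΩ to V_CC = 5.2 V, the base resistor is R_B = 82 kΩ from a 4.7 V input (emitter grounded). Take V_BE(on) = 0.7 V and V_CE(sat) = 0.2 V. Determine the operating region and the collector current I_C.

saturation; I_C ≈ 0.89 mA

Assume active: I_B = (4.7 − 0.7)/82 = 0.0488 mA, giving I_C = β·I_B = 4.88 mA.
But then V_CE = 5.2 − 4.88×5.6 = -22.1 V < V_CE(sat) = 0.2 V — impossible in the active region.
So the transistor is saturated. With V_CE = 0.2 V, I_C = (V_CC − 0.2)/R_C = 5/5.6 = 0.893 mA.
Check: β·I_B = 4.88 mA > I_C = 0.893 mA, confirming saturation.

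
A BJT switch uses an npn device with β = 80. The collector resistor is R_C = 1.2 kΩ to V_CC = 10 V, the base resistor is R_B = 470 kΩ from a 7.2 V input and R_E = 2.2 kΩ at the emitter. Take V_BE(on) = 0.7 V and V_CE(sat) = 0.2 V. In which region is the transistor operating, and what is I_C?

Assume active. Base-emitter loop: I_B = (V_BB − V_BE)/(R_B + (β+1)R_E) = (7.2 − 0.7)/(470 + 81×2.2) = 0.01 mA.
I_C = β·I_B = 80×0.01 = 0.802 mA.
V_CE = V_CC − I_C·R_C − I_E·R_E = 10 − 0.802×1.2 − 0.812×2.2 = 7.25 V > V_CE(sat), so the active-region assumption holds.

active; I_C ≈ 0.8 mA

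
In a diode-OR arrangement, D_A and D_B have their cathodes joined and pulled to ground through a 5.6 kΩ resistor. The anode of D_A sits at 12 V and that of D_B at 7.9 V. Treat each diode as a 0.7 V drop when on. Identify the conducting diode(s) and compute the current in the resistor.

Assume both conduct. Then node N would need to be at both 12−0.7 = 11.3 V and 7.9−0.7 = 7.2 V, which is impossible.
Assume only D_A conducts: V_N = 12 − 0.7 = 11.3 V, so I_R = 11.3/5.6 = 2.02 mA.
Check D_B: its anode-to-cathode voltage is 7.9 − 11.3 = -3.4 V < 0.7 V, so it is off. The assumption is consistent.

Only D_A conducts; I_R ≈ 2 mA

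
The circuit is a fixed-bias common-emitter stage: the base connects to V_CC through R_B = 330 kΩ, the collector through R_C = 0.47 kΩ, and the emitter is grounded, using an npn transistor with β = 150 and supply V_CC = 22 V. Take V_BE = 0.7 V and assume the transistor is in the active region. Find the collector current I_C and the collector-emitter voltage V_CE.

Base loop: V_CC = I_B·R_B + V_BE, so I_B = (22 − 0.7)/330 kΩ = 0.0645 mA.
In the active region I_C = β·I_B = 150 × 0.0645 = 9.68 mA.
Collector loop: V_CE = V_CC − I_C·R_C = 22 − 9.68×0.47 = 17.4 V.
Since V_CE = 17.4 V > V_CE(sat) ≈ 0.2 V, the transistor is in the active region as assumed.

I_C ≈ 9.7 mA, V_CE ≈ 17 V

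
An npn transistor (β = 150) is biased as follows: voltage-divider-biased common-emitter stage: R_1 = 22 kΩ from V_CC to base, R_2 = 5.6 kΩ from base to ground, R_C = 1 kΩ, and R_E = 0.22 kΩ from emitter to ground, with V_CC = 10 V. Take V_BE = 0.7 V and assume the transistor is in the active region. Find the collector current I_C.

I_C ≈ 5.3 mA

Thevenize the base divider: V_Th = V_CC·R_2/(R_1+R_2) = 10×5.6/27.6 = 2.03 V, R_Th = R_1‖R_2 = 4.46 kΩ.
Base-emitter loop: V_Th = I_B·R_Th + V_BE + (β+1)I_B·R_E, so I_B = (2.03 − 0.7) / (4.46 + 151×0.22) = 0.0353 mA.
I_C = β·I_B = 150×0.0353 = 5.29 mA, and I_E = (β+1)I_B = 5.33 mA.
V_CE = V_CC − I_C·R_C − I_E·R_E = 10 − 5.29×1 − 5.33×0.22 = 3.54 V.
V_CE = 3.54 V > 0.2 V confirms active-region operation.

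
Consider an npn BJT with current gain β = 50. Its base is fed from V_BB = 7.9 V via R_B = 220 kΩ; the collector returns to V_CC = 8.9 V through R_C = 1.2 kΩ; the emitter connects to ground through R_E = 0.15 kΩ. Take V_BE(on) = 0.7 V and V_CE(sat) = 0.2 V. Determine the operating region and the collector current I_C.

active; I_C ≈ 1.6 mA

Assume active. Base-emitter loop: I_B = (V_BB − V_BE)/(R_B + (β+1)R_E) = (7.9 − 0.7)/(220 + 51×0.15) = 0.0316 mA.
I_C = β·I_B = 50×0.0316 = 1.58 mA.
V_CE = V_CC − I_C·R_C − I_E·R_E = 8.9 − 1.58×1.2 − 1.61×0.15 = 6.76 V > V_CE(sat), so the active-region assumption holds.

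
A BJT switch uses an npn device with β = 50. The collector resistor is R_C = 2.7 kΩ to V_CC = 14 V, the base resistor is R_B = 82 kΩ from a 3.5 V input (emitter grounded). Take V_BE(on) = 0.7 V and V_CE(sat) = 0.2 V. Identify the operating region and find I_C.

Assume active. Base-emitter loop: I_B = (V_BB − V_BE)/R_B = (3.5 − 0.7)/82 = 0.0341 mA.
I_C = β·I_B = 50×0.0341 = 1.71 mA.
V_CE = V_CC − I_C·R_C = 14 − 1.71×2.7 = 9.39 V > V_CE(sat), so the active-region assumption holds.

active; I_C ≈ 1.7 mA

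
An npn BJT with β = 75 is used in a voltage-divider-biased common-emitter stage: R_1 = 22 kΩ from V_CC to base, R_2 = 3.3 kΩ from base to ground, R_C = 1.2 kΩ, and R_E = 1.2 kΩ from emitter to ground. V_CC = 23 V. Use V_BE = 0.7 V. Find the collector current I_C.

Thevenize the base divider: V_Th = V_CC·R_2/(R_1+R_2) = 23×3.3/25.3 = 3 V, R_Th = R_1‖R_2 = 2.87 kΩ.
Base-emitter loop: V_Th = I_B·R_Th + V_BE + (β+1)I_B·R_E, so I_B = (3 − 0.7) / (2.87 + 76×1.2) = 0.0244 mA.
I_C = β·I_B = 75×0.0244 = 1.83 mA, and I_E = (β+1)I_B = 1.86 mA.
V_CE = V_CC − I_C·R_C − I_E·R_E = 23 − 1.83×1.2 − 1.86×1.2 = 18.6 V.
V_CE = 18.6 V > 0.2 V confirms active-region operation.

I_C ≈ 1.8 mA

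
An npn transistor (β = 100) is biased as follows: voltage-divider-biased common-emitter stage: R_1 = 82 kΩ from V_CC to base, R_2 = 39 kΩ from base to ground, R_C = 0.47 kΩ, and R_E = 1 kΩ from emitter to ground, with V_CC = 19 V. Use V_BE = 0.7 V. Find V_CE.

V_CE ≈ 13 V

Thevenize the base divider: V_Th = V_CC·R_2/(R_1+R_2) = 19×39/121 = 6.12 V, R_Th = R_1‖R_2 = 26.4 kΩ.
Base-emitter loop: V_Th = I_B·R_Th + V_BE + (β+1)I_B·R_E, so I_B = (6.12 − 0.7) / (26.4 + 101×1) = 0.0426 mA.
I_C = β·I_B = 100×0.0426 = 4.26 mA, and I_E = (β+1)I_B = 4.3 mA.
V_CE = V_CC − I_C·R_C − I_E·R_E = 19 − 4.26×0.47 − 4.3×1 = 12.7 V.
V_CE = 12.7 V > 0.2 V confirms active-region operation.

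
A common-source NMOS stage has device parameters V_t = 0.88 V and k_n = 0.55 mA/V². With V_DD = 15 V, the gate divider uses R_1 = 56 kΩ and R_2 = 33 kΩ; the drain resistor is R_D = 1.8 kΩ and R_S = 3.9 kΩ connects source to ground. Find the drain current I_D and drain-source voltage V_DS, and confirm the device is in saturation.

V_G = V_DD·R_2/(R_1+R_2) = 15×33/89 = 5.56 V.
Assume saturation: I_D = (k_n/2)(V_GS − V_t)² with V_GS = V_G − I_D·R_S = 5.56 − 3.9·I_D.
Substituting gives 4.18·I_D² − 11·I_D + 6.03 = 0, with roots I_D = 0.771 or 1.87 mA.
The root I_D = 1.87 mA gives V_GS = -1.73 V ≤ V_t, so take I_D = 0.771 mA.
Then V_GS = 2.55 V and V_DS = V_DD − I_D(R_D+R_S) = 15 − 0.771×5.7 = 10.6 V.
Saturation requires V_DS ≥ V_GS − V_t = 1.67 V; 10.6 ≥ 1.67 ✓.

I_D ≈ 0.77 mA, V_DS ≈ 11 V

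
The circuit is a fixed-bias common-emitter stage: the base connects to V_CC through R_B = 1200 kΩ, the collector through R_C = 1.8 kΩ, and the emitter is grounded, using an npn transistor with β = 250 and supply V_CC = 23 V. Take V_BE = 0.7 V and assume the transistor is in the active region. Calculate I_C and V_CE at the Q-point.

Base loop: V_CC = I_B·R_B + V_BE, so I_B = (23 − 0.7)/1200 kΩ = 0.0186 mA.
In the active region I_C = β·I_B = 250 × 0.0186 = 4.65 mA.
Collector loop: V_CE = V_CC − I_C·R_C = 23 − 4.65×1.8 = 14.6 V.
Since V_CE = 14.6 V > V_CE(sat) ≈ 0.2 V, the transistor is in the active region as assumed.

I_C ≈ 4.6 mA, V_CE ≈ 15 V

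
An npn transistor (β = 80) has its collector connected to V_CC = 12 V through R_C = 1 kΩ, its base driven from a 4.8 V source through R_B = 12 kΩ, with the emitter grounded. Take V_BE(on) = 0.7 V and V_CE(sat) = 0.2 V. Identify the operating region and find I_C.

Assume active: I_B = (4.8 − 0.7)/12 = 0.342 mA, giving I_C = β·I_B = 27.3 mA.
But then V_CE = 12 − 27.3×1 = -15.3 V < V_CE(sat) = 0.2 V — impossible in the active region.
So the transistor is saturated. With V_CE = 0.2 V, I_C = (V_CC − 0.2)/R_C = 11.8/1 = 11.8 mA.
Check: β·I_B = 27.3 mA > I_C = 11.8 mA, confirming saturation.

saturation; I_C ≈ 12 mA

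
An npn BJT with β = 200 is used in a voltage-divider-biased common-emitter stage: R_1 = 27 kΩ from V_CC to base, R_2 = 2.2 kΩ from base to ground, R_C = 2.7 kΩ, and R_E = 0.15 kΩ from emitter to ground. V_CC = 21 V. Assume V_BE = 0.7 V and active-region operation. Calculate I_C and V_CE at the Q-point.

I_C ≈ 5.5 mA, V_CE ≈ 5.4 V

Thevenize the base divider: V_Th = V_CC·R_2/(R_1+R_2) = 21×2.2/29.2 = 1.58 V, R_Th = R_1‖R_2 = 2.03 kΩ.
Base-emitter loop: V_Th = I_B·R_Th + V_BE + (β+1)I_B·R_E, so I_B = (1.58 − 0.7) / (2.03 + 201×0.15) = 0.0274 mA.
I_C = β·I_B = 200×0.0274 = 5.48 mA, and I_E = (β+1)I_B = 5.51 mA.
V_CE = V_CC − I_C·R_C − I_E·R_E = 21 − 5.48×2.7 − 5.51×0.15 = 5.37 V.
V_CE = 5.37 V > 0.2 V confirms active-region operation.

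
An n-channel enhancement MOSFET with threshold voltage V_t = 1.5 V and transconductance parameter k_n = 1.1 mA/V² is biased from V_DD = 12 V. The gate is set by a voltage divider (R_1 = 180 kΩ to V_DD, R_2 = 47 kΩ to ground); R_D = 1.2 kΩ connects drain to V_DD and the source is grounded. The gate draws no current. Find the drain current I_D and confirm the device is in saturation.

V_G = V_DD·R_2/(R_1+R_2) = 12×47/227 = 2.48 V. With the source grounded, V_GS = V_G = 2.48 V.
Assume saturation: I_D = (k_n/2)(V_GS − V_t)² = (1.1/2)×(2.48 − 1.5)² = 0.55×0.985² = 0.533 mA.
V_DS = V_DD − I_D·R_D = 12 − 0.533×1.2 = 11.4 V.
Saturation requires V_DS ≥ V_GS − V_t = 0.985 V; 11.4 ≥ 0.985 ✓.

I_D ≈ 0.53 mA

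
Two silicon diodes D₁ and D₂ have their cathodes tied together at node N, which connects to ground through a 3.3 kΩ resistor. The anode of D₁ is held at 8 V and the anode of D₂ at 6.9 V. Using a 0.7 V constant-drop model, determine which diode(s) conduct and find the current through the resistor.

Only D₁ conducts; I_R ≈ 2.2 mA

Assume both conduct. Then node N would need to be at both 8−0.7 = 7.3 V and 6.9−0.7 = 6.2 V, which is impossible.
Assume only D₁ conducts: V_N = 8 − 0.7 = 7.3 V, so I_R = 7.3/3.3 = 2.21 mA.
Check D₂: its anode-to-cathode voltage is 6.9 − 7.3 = -0.4 V < 0.7 V, so it is off. The assumption is consistent.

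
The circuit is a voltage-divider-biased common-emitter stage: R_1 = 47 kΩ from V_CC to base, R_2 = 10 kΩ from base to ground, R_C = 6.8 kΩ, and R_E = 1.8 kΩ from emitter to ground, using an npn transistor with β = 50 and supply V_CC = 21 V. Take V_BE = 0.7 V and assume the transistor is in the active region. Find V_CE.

V_CE ≈ 8.1 V

Thevenize the base divider: V_Th = V_CC·R_2/(R_1+R_2) = 21×10/57 = 3.68 V, R_Th = R_1‖R_2 = 8.25 kΩ.
Base-emitter loop: V_Th = I_B·R_Th + V_BE + (β+1)I_B·R_E, so I_B = (3.68 − 0.7) / (8.25 + 51×1.8) = 0.0298 mA.
I_C = β·I_B = 50×0.0298 = 1.49 mA, and I_E = (β+1)I_B = 1.52 mA.
V_CE = V_CC − I_C·R_C − I_E·R_E = 21 − 1.49×6.8 − 1.52×1.8 = 8.12 V.
V_CE = 8.12 V > 0.2 V confirms active-region operation.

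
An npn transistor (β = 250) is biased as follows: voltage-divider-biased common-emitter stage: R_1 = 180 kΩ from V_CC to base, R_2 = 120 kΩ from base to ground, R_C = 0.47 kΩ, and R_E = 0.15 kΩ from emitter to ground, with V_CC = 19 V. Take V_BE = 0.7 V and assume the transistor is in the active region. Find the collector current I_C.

I_C ≈ 16 mA

Thevenize the base divider: V_Th = V_CC·R_2/(R_1+R_2) = 19×120/300 = 7.6 V, R_Th = R_1‖R_2 = 72 kΩ.
Base-emitter loop: V_Th = I_B·R_Th + V_BE + (β+1)I_B·R_E, so I_B = (7.6 − 0.7) / (72 + 251×0.15) = 0.0629 mA.
I_C = β·I_B = 250×0.0629 = 15.7 mA, and I_E = (β+1)I_B = 15.8 mA.
V_CE = V_CC − I_C·R_C − I_E·R_E = 19 − 15.7×0.47 − 15.8×0.15 = 9.24 V.
V_CE = 9.24 V > 0.2 V confirms active-region operation.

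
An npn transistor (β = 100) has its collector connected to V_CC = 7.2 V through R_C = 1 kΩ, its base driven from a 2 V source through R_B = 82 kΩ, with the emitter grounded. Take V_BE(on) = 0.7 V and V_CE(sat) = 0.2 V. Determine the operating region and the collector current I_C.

active; I_C ≈ 1.6 mA

Assume active. Base-emitter loop: I_B = (V_BB − V_BE)/R_B = (2 − 0.7)/82 = 0.0159 mA.
I_C = β·I_B = 100×0.0159 = 1.59 mA.
V_CE = V_CC − I_C·R_C = 7.2 − 1.59×1 = 5.61 V > V_CE(sat), so the active-region assumption holds.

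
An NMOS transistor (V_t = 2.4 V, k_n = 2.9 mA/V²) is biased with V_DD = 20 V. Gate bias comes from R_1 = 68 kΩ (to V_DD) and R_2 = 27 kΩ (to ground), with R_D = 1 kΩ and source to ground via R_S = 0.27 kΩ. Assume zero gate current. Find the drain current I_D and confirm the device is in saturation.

I_D ≈ 5.2 mA

V_G = V_DD·R_2/(R_1+R_2) = 20×27/95 = 5.68 V.
Assume saturation: I_D = (k_n/2)(V_GS − V_t)² with V_GS = V_G − I_D·R_S = 5.68 − 0.27·I_D.
Substituting gives 0.106·I_D² − 3.57·I_D + 15.6 = 0, with roots I_D = 5.17 or 28.6 mA.
The root I_D = 28.6 mA gives V_GS = -2.04 V ≤ V_t, so take I_D = 5.17 mA.
Then V_GS = 4.29 V and V_DS = V_DD − I_D(R_D+R_S) = 20 − 5.17×1.27 = 13.4 V.
Saturation requires V_DS ≥ V_GS − V_t = 1.89 V; 13.4 ≥ 1.89 ✓.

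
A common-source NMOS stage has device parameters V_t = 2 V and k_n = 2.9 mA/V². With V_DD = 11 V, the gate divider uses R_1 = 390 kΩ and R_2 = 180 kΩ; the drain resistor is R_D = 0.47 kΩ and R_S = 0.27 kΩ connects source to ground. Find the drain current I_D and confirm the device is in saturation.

I_D ≈ 1.6 mA

V_G = V_DD·R_2/(R_1+R_2) = 11×180/570 = 3.47 V.
Assume saturation: I_D = (k_n/2)(V_GS − V_t)² with V_GS = V_G − I_D·R_S = 3.47 − 0.27·I_D.
Substituting gives 0.106·I_D² − 2.15·I_D + 3.15 = 0, with roots I_D = 1.59 or 18.8 mA.
The root I_D = 18.8 mA gives V_GS = -1.6 V ≤ V_t, so take I_D = 1.59 mA.
Then V_GS = 3.05 V and V_DS = V_DD − I_D(R_D+R_S) = 11 − 1.59×0.74 = 9.83 V.
Saturation requires V_DS ≥ V_GS − V_t = 1.05 V; 9.83 ≥ 1.05 ✓.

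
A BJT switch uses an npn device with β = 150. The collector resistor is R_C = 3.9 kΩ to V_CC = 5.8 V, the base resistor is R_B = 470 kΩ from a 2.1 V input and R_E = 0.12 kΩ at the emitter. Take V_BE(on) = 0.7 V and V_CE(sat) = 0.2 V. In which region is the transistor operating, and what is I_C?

active; I_C ≈ 0.43 mA

Assume active. Base-emitter loop: I_B = (V_BB − V_BE)/(R_B + (β+1)R_E) = (2.1 − 0.7)/(470 + 151×0.12) = 0.00287 mA.
I_C = β·I_B = 150×0.00287 = 0.43 mA.
V_CE = V_CC − I_C·R_C − I_E·R_E = 5.8 − 0.43×3.9 − 0.433×0.12 = 4.07 V > V_CE(sat), so the active-region assumption holds.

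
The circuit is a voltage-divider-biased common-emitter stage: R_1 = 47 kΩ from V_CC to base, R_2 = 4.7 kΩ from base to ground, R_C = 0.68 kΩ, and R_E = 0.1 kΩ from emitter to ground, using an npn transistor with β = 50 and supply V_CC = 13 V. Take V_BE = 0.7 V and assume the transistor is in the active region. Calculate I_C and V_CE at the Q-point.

Thevenize the base divider: V_Th = V_CC·R_2/(R_1+R_2) = 13×4.7/51.7 = 1.18 V, R_Th = R_1‖R_2 = 4.27 kΩ.
Base-emitter loop: V_Th = I_B·R_Th + V_BE + (β+1)I_B·R_E, so I_B = (1.18 − 0.7) / (4.27 + 51×0.1) = 0.0514 mA.
I_C = β·I_B = 50×0.0514 = 2.57 mA, and I_E = (β+1)I_B = 2.62 mA.
V_CE = V_CC − I_C·R_C − I_E·R_E = 13 − 2.57×0.68 − 2.62×0.1 = 11 V.
V_CE = 11 V > 0.2 V confirms active-region operation.

I_C ≈ 2.6 mA, V_CE ≈ 11 V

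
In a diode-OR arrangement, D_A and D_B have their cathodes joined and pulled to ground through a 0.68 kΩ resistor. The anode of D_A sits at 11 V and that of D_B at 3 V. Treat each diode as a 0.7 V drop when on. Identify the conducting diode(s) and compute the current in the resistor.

Assume both conduct. Then node N would need to be at both 11−0.7 = 10.3 V and 3−0.7 = 2.3 V, which is impossible.
Assume only D_A conducts: V_N = 11 − 0.7 = 10.3 V, so I_R = 10.3/0.68 = 15.1 mA.
Check D_B: its anode-to-cathode voltage is 3 − 10.3 = -7.3 V < 0.7 V, so it is off. The assumption is consistent.

Only D_A conducts; I_R ≈ 15 mA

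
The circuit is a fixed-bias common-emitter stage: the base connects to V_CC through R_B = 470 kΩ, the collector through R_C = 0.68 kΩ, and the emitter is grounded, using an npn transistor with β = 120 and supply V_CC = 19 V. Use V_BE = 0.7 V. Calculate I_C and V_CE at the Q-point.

Base loop: V_CC = I_B·R_B + V_BE, so I_B = (19 − 0.7)/470 kΩ = 0.0389 mA.
In the active region I_C = β·I_B = 120 × 0.0389 = 4.67 mA.
Collector loop: V_CE = V_CC − I_C·R_C = 19 − 4.67×0.68 = 15.8 V.
Since V_CE = 15.8 V > V_CE(sat) ≈ 0.2 V, the transistor is in the active region as assumed.

I_C ≈ 4.7 mA, V_CE ≈ 16 V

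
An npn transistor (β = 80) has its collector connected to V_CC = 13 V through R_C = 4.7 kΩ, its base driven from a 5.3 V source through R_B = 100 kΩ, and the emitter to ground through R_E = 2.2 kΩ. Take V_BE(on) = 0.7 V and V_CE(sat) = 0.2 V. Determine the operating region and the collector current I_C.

Assume active. Base-emitter loop: I_B = (V_BB − V_BE)/(R_B + (β+1)R_E) = (5.3 − 0.7)/(100 + 81×2.2) = 0.0165 mA.
I_C = β·I_B = 80×0.0165 = 1.32 mA.
V_CE = V_CC − I_C·R_C − I_E·R_E = 13 − 1.32×4.7 − 1.34×2.2 = 3.84 V > V_CE(sat), so the active-region assumption holds.

active; I_C ≈ 1.3 mA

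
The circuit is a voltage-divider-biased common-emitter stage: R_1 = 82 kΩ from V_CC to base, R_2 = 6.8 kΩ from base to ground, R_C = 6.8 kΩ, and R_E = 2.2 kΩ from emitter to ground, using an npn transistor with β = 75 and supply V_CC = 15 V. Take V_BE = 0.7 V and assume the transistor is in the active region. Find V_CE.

V_CE ≈ 13 V

Thevenize the base divider: V_Th = V_CC·R_2/(R_1+R_2) = 15×6.8/88.8 = 1.15 V, R_Th = R_1‖R_2 = 6.28 kΩ.
Base-emitter loop: V_Th = I_B·R_Th + V_BE + (β+1)I_B·R_E, so I_B = (1.15 − 0.7) / (6.28 + 76×2.2) = 0.00259 mA.
I_C = β·I_B = 75×0.00259 = 0.194 mA, and I_E = (β+1)I_B = 0.197 mA.
V_CE = V_CC − I_C·R_C − I_E·R_E = 15 − 0.194×6.8 − 0.197×2.2 = 13.2 V.
V_CE = 13.2 V > 0.2 V confirms active-region operation.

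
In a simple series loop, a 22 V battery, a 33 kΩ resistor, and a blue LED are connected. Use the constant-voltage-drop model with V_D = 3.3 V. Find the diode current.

I ≈ 0.57 mA

KVL around the loop: 22 = V_D + I·R = 3.3 + I × 33 kΩ.
So I = (22 − 3.3) / 33 kΩ = 18.7 / 33 = 0.567 mA.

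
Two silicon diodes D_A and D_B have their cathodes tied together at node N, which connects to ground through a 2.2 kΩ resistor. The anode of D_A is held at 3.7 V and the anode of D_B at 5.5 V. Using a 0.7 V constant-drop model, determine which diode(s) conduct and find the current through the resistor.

Only D_B conducts; I_R ≈ 2.2 mA

Assume both conduct. Then node N would need to be at both 3.7−0.7 = 3 V and 5.5−0.7 = 4.8 V, which is impossible.
Assume only D_B conducts: V_N = 5.5 − 0.7 = 4.8 V, so I_R = 4.8/2.2 = 2.18 mA.
Check D_A: its anode-to-cathode voltage is 3.7 − 4.8 = -1.1 V < 0.7 V, so it is off. The assumption is consistent.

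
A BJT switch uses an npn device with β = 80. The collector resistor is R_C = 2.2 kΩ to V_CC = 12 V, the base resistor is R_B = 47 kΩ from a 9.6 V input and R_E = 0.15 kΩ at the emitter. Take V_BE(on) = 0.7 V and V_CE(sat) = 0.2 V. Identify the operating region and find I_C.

Assume active: I_B = (9.6 − 0.7)/(47 + 81×0.15) = 0.15 mA, I_C = β·I_B = 12 mA.
Then V_CE = 12 − 12×2.2 − 12.2×0.15 = -16.3 V < 0.2 V — the active assumption fails.
Re-solve with V_CE = 0.2 V. KCL at the emitter: V_E/R_E = (V_BB−0.7−V_E)/R_B + (V_CC−0.2−V_E)/R_C, giving V_E = 0.777 V.
I_C = (V_CC − 0.2 − V_E)/R_C = (11.8 − 0.777)/2.2 = 5.01 mA.
Check: I_B = (8.9 − 0.777)/47 = 0.173 mA, and β·I_B = 13.8 mA > I_C, confirming saturation.

saturation; I_C ≈ 5 mA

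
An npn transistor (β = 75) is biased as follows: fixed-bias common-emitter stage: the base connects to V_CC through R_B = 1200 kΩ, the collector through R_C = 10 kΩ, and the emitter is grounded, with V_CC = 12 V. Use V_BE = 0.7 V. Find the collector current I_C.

I_C ≈ 0.71 mA

Base loop: V_CC = I_B·R_B + V_BE, so I_B = (12 − 0.7)/1200 kΩ = 0.00942 mA.
In the active region I_C = β·I_B = 75 × 0.00942 = 0.706 mA.
Collector loop: V_CE = V_CC − I_C·R_C = 12 − 0.706×10 = 4.94 V.
Since V_CE = 4.94 V > V_CE(sat) ≈ 0.2 V, the transistor is in the active region as assumed.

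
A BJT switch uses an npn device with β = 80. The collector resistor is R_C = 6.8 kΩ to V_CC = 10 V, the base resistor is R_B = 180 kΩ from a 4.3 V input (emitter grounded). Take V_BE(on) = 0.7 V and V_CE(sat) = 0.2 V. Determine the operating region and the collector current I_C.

saturation; I_C ≈ 1.4 mA

Assume active: I_B = (4.3 − 0.7)/180 = 0.02 mA, giving I_C = β·I_B = 1.6 mA.
But then V_CE = 10 − 1.6×6.8 = -0.88 V < V_CE(sat) = 0.2 V — impossible in the active region.
So the transistor is saturated. With V_CE = 0.2 V, I_C = (V_CC − 0.2)/R_C = 9.8/6.8 = 1.44 mA.
Check: β·I_B = 1.6 mA > I_C = 1.44 mA, confirming saturation.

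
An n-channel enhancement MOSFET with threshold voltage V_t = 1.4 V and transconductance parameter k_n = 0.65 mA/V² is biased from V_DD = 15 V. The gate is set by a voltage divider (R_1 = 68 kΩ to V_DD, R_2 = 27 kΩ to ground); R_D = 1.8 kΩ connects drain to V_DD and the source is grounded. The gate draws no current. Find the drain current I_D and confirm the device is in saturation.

V_G = V_DD·R_2/(R_1+R_2) = 15×27/95 = 4.26 V. With the source grounded, V_GS = V_G = 4.26 V.
Assume saturation: I_D = (k_n/2)(V_GS − V_t)² = (0.65/2)×(4.26 − 1.4)² = 0.325×2.86² = 2.66 mA.
V_DS = V_DD − I_D·R_D = 15 − 2.66×1.8 = 10.2 V.
Saturation requires V_DS ≥ V_GS − V_t = 2.86 V; 10.2 ≥ 2.86 ✓.

I_D ≈ 2.7 mA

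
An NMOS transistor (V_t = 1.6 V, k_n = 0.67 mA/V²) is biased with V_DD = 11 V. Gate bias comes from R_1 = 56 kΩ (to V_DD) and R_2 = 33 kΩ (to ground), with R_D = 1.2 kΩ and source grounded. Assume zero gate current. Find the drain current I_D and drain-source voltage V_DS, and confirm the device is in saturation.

V_G = V_DD·R_2/(R_1+R_2) = 11×33/89 = 4.08 V. With the source grounded, V_GS = V_G = 4.08 V.
Assume saturation: I_D = (k_n/2)(V_GS − V_t)² = (0.67/2)×(4.08 − 1.6)² = 0.335×2.48² = 2.06 mA.
V_DS = V_DD − I_D·R_D = 11 − 2.06×1.2 = 8.53 V.
Saturation requires V_DS ≥ V_GS − V_t = 2.48 V; 8.53 ≥ 2.48 ✓.

I_D ≈ 2.1 mA, V_DS ≈ 8.5 V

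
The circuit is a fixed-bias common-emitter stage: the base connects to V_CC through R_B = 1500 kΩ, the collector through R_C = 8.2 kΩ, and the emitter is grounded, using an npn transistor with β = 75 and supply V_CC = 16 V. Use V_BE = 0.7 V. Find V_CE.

V_CE ≈ 9.7 V

Base loop: V_CC = I_B·R_B + V_BE, so I_B = (16 − 0.7)/1500 kΩ = 0.0102 mA.
In the active region I_C = β·I_B = 75 × 0.0102 = 0.765 mA.
Collector loop: V_CE = V_CC − I_C·R_C = 16 − 0.765×8.2 = 9.73 V.
Since V_CE = 9.73 V > V_CE(sat) ≈ 0.2 V, the transistor is in the active region as assumed.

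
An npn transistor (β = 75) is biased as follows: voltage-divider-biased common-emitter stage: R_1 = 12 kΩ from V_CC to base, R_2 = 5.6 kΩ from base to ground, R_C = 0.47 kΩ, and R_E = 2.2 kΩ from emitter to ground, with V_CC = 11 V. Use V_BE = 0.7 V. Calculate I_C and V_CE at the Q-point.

I_C ≈ 1.2 mA, V_CE ≈ 7.7 V

Thevenize the base divider: V_Th = V_CC·R_2/(R_1+R_2) = 11×5.6/17.6 = 3.5 V, R_Th = R_1‖R_2 = 3.82 kΩ.
Base-emitter loop: V_Th = I_B·R_Th + V_BE + (β+1)I_B·R_E, so I_B = (3.5 − 0.7) / (3.82 + 76×2.2) = 0.0164 mA.
I_C = β·I_B = 75×0.0164 = 1.23 mA, and I_E = (β+1)I_B = 1.24 mA.
V_CE = V_CC − I_C·R_C − I_E·R_E = 11 − 1.23×0.47 − 1.24×2.2 = 7.69 V.
V_CE = 7.69 V > 0.2 V confirms active-region operation.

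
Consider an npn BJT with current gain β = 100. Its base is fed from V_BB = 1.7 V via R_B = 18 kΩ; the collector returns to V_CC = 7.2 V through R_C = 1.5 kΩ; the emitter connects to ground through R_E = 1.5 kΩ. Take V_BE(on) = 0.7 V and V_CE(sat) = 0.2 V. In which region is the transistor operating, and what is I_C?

Assume active. Base-emitter loop: I_B = (V_BB − V_BE)/(R_B + (β+1)R_E) = (1.7 − 0.7)/(18 + 101×1.5) = 0.0059 mA.
I_C = β·I_B = 100×0.0059 = 0.59 mA.
V_CE = V_CC − I_C·R_C − I_E·R_E = 7.2 − 0.59×1.5 − 0.596×1.5 = 5.42 V > V_CE(sat), so the active-region assumption holds.

active; I_C ≈ 0.59 mA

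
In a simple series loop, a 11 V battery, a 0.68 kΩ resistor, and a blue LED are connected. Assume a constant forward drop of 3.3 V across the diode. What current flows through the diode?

I ≈ 11 mA

KVL around the loop: 11 = V_D + I·R = 3.3 + I × 0.68 kΩ.
So I = (11 − 3.3) / 0.68 kΩ = 7.7 / 0.68 = 11.3 mA.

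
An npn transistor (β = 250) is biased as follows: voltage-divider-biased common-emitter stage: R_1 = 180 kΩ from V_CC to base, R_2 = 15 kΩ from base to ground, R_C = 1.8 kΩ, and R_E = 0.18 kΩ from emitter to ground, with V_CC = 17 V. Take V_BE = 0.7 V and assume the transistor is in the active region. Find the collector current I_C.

I_C ≈ 2.6 mA

Thevenize the base divider: V_Th = V_CC·R_2/(R_1+R_2) = 17×15/195 = 1.31 V, R_Th = R_1‖R_2 = 13.8 kΩ.
Base-emitter loop: V_Th = I_B·R_Th + V_BE + (β+1)I_B·R_E, so I_B = (1.31 − 0.7) / (13.8 + 251×0.18) = 0.0103 mA.
I_C = β·I_B = 250×0.0103 = 2.57 mA, and I_E = (β+1)I_B = 2.58 mA.
V_CE = V_CC − I_C·R_C − I_E·R_E = 17 − 2.57×1.8 − 2.58×0.18 = 11.9 V.
V_CE = 11.9 V > 0.2 V confirms active-region operation.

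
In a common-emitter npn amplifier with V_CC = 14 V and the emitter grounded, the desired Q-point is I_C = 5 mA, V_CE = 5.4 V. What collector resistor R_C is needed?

R_C ≈ 1.7 kΩ

Collector loop: V_CC = I_C·R_C + V_CE.
R_C = (V_CC − V_CE)/I_C = (14 − 5.4)/5 = 1.72 kΩ.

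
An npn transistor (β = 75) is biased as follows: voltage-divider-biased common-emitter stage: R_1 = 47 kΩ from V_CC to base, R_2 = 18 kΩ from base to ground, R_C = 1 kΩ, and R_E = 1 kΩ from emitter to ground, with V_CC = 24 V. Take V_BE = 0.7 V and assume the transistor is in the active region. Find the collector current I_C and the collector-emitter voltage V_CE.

Thevenize the base divider: V_Th = V_CC·R_2/(R_1+R_2) = 24×18/65 = 6.65 V, R_Th = R_1‖R_2 = 13 kΩ.
Base-emitter loop: V_Th = I_B·R_Th + V_BE + (β+1)I_B·R_E, so I_B = (6.65 − 0.7) / (13 + 76×1) = 0.0668 mA.
I_C = β·I_B = 75×0.0668 = 5.01 mA, and I_E = (β+1)I_B = 5.08 mA.
V_CE = V_CC − I_C·R_C − I_E·R_E = 24 − 5.01×1 − 5.08×1 = 13.9 V.
V_CE = 13.9 V > 0.2 V confirms active-region operation.

I_C ≈ 5 mA, V_CE ≈ 14 V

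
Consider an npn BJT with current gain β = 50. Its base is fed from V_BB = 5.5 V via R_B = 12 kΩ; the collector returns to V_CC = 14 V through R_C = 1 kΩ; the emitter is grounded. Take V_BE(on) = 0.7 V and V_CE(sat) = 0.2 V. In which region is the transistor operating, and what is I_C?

saturation; I_C ≈ 14 mA

Assume active: I_B = (5.5 − 0.7)/12 = 0.4 mA, giving I_C = β·I_B = 20 mA.
But then V_CE = 14 − 20×1 = -6 V < V_CE(sat) = 0.2 V — impossible in the active region.
So the transistor is saturated. With V_CE = 0.2 V, I_C = (V_CC − 0.2)/R_C = 13.8/1 = 13.8 mA.
Check: β·I_B = 20 mA > I_C = 13.8 mA, confirming saturation.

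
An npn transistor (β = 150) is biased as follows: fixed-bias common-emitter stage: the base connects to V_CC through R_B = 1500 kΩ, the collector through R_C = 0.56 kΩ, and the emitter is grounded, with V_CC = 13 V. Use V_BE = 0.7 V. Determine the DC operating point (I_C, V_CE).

Base loop: V_CC = I_B·R_B + V_BE, so I_B = (13 − 0.7)/1500 kΩ = 0.0082 mA.
In the active region I_C = β·I_B = 150 × 0.0082 = 1.23 mA.
Collector loop: V_CE = V_CC − I_C·R_C = 13 − 1.23×0.56 = 12.3 V.
Since V_CE = 12.3 V > V_CE(sat) ≈ 0.2 V, the transistor is in the active region as assumed.

I_C ≈ 1.2 mA, V_CE ≈ 12 V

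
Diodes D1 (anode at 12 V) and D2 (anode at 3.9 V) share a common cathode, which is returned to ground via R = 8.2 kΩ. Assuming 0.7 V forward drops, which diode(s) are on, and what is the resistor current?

Only D1 conducts; I_R ≈ 1.4 mA

Assume both conduct. Then node N would need to be at both 12−0.7 = 11.3 V and 3.9−0.7 = 3.2 V, which is impossible.
Assume only D1 conducts: V_N = 12 − 0.7 = 11.3 V, so I_R = 11.3/8.2 = 1.38 mA.
Check D2: its anode-to-cathode voltage is 3.9 − 11.3 = -7.4 V < 0.7 V, so it is off. The assumption is consistent.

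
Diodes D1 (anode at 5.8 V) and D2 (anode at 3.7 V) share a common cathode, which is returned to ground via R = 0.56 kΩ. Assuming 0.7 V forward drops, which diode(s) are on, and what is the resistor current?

Assume both conduct. Then node N would need to be at both 5.8−0.7 = 5.1 V and 3.7−0.7 = 3 V, which is impossible.
Assume only D1 conducts: V_N = 5.8 − 0.7 = 5.1 V, so I_R = 5.1/0.56 = 9.11 mA.
Check D2: its anode-to-cathode voltage is 3.7 − 5.1 = -1.4 V < 0.7 V, so it is off. The assumption is consistent.

Only D1 conducts; I_R ≈ 9.1 mA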